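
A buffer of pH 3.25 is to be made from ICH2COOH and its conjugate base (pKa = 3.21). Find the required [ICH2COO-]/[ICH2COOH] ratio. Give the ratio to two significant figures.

pH = pKa + log(r) ⇒ log(r) = 3.25 − 3.21 = +0.04
r = [ICH2COO-]/[ICH2COOH] = 10^(+0.04) = 1.1

ratio = 1.1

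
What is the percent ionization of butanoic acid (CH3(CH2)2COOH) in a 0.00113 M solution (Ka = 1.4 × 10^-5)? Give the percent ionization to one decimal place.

10.5%

CH3(CH2)2COOH ⇌ CH3(CH2)2COO- + H+; let x = [H+] at equilibrium.
Solve x² + 1.4e-05x − 1.58e-08 = 0 → x = 1.19 × 10^-4 M
Fraction ionized = 1.19 × 10^-4 / 0.00113 = 0.1053 → 10.5%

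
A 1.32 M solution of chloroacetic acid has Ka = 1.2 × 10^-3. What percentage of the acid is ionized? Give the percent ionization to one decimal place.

3.0%

ClCH2COOH ⇌ ClCH2COO- + H+; let x = [H+] at equilibrium.
x ≈ √(Ka·C₀) = √(1.2 × 10^-3 × 1.32) = 3.98 × 10^-2 M
Fraction ionized = 3.98 × 10^-2 / 1.32 = 0.0302 → 3.0%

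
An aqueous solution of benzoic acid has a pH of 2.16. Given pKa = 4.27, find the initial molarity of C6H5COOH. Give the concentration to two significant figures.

[H+] = 10^(-2.16) = 6.92 × 10^-3 M = x
Ka = 10^(−4.27) = 5.37 × 10^-5
Ka = x²/(C₀ − x) ⇒ C₀ = x + x²/Ka
C₀ = 6.92 × 10^-3 + (6.92 × 10^-3)²/(5.37 × 10^-5) = 8.99 × 10^-1 M

C₀ = 9.0 × 10^-1 M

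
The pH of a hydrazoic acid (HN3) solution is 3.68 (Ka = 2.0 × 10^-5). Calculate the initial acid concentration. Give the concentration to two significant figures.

[H+] = 10^(-3.68) = 2.09 × 10^-4 M = x
Ka = x²/(C₀ − x) ⇒ C₀ = x + x²/Ka
C₀ = 2.09 × 10^-4 + (2.09 × 10^-4)²/(2.0 × 10^-5) = 2.39 × 10^-3 M

C₀ = 2.4 × 10^-3 M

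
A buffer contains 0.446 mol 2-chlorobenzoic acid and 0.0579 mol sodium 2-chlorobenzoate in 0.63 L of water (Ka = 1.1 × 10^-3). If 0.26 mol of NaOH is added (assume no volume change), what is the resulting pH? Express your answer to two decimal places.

pH = 3.19

After neutralization: n(ClC6H4COOH) = 0.186 mol, n(ClC6H4COO-) = 0.318 mol.
pKa = −log(1.1 × 10^-3) = 2.959
Henderson–Hasselbalch with mole ratio 0.318/0.186: pH = 2.959 + (+0.233)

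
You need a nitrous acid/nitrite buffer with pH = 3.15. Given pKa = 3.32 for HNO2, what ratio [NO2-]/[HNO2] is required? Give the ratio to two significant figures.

pH = pKa + log(r) ⇒ log(r) = 3.15 − 3.32 = -0.17
r = [NO2-]/[HNO2] = 10^(-0.17) = 0.676

ratio = 0.68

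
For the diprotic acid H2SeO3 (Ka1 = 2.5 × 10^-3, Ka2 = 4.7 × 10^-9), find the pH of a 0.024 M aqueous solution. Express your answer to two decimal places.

pH = 2.18

Since Ka1 ≫ Ka2, the first ionization dominates [H+].
Ka1 = x²/(0.024 − x) = 2.5 × 10^-3
Solving the quadratic: x = (−Ka1 + √(Ka1² + 4·Ka1·C₀))/2 = 6.60 × 10^-3 M
pH = −log(6.60 × 10^-3) = 2.18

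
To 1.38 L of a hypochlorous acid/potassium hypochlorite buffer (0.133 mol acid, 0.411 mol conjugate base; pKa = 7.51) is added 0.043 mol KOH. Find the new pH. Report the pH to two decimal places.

OH- converts HOCl to OCl-: HOCl → 0.09 mol, OCl- → 0.454 mol.
Henderson–Hasselbalch with mole ratio 0.454/0.09: pH = 7.51 + (+0.703)

pH = 8.21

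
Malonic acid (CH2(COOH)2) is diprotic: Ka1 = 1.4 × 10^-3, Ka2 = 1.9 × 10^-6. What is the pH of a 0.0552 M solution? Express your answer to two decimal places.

pH = 2.09

Since Ka1 ≫ Ka2, the first ionization dominates [H+].
Ka1 = x²/(0.0552 − x) = 1.4 × 10^-3
Solving the quadratic: x = (−Ka1 + √(Ka1² + 4·Ka1·C₀))/2 = 8.12 × 10^-3 M
pH = −log(8.12 × 10^-3) = 2.09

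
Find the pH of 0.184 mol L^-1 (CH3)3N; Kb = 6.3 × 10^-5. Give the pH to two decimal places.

(CH3)3N + H2O ⇌ (CH3)3NH+ + OH-
Kb = x²/(0.184 − x) = 6.3 × 10^-5
Assume x ≪ 0.184: x ≈ √(6.3 × 10^-5 × 0.184) = 3.40 × 10^-3 M
(x/C₀ = 1.9% < 5%, so the approximation holds.)
pOH = 2.47, so pH = 14.00 − pOH = 11.53

pH = 11.53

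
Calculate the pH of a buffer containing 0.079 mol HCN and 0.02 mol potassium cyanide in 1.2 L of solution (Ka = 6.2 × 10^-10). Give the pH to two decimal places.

pKa = −log(6.2 × 10^-10) = 9.208
pH = pKa + log([A⁻]/[HA]) = 9.208 + log(0.02/0.079)
pH = 9.208 + (-0.597) = 8.61

pH = 8.61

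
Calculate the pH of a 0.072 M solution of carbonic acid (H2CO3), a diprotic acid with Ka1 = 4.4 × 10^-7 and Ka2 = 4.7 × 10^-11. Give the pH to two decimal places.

Since Ka1 ≫ Ka2, the first ionization dominates [H+].
Ka1 = x²/(0.072 − x) = 4.4 × 10^-7
x ≈ √(4.4 × 10^-7 × 0.072) = 1.78 × 10^-4 M
pH = −log(1.78 × 10^-4) = 3.75

pH = 3.75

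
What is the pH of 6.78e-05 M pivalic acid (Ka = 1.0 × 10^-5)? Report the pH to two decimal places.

(CH3)3CCOOH ⇌ (CH3)3CCOO- + H+
Ka = x²/(6.78e-05 − x) = 1.0 × 10^-5
x is not negligible relative to C₀; solve x² + 1e-05·x − 6.78e-10 = 0.
x = (−Ka + √(Ka² + 4·Ka·C₀))/2 = 2.15 × 10^-5 M
pH = −log[H+] = −log(2.15 × 10^-5) = 4.67

pH = 4.67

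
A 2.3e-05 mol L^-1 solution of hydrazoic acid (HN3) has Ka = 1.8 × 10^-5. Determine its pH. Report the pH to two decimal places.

pH = 4.88

HN3 ⇌ N3- + H+
Ka = [H+]²/(2.3e-05 − [H+]) = 1.8 × 10^-5
The 5% rule fails; solving [H+]² + Ka·[H+] − Ka·C₀ = 0 exactly:
[H+] = [−1.8e-05 + √(1.8e-05² + 1.66e-09)]/2 = 1.32 × 10^-5 M
pH = −log[H+] = −log(1.32 × 10^-5) = 4.88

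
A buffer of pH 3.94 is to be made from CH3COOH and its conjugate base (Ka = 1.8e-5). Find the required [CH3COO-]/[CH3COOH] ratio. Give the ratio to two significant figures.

ratio = 0.16

pKa = -log(1.8 × 10^-5) = 4.745
pH = pKa + log(r) ⇒ log(r) = 3.94 − 4.745 = -0.805
r = [CH3COO-]/[CH3COOH] = 10^(-0.805) = 0.157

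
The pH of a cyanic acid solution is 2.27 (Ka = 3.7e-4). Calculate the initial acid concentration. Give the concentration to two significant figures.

[H+] = 10^(-2.27) = 5.37 × 10^-3 M = x
Ka = x²/(C₀ − x) ⇒ C₀ = x + x²/Ka
C₀ = 5.37 × 10^-3 + (5.37 × 10^-3)²/(3.7 × 10^-4) = 8.33 × 10^-2 M

C₀ = 8.3 × 10^-2 M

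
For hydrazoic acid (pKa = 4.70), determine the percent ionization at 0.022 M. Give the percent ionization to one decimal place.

3.0%

HN3 ⇌ N3- + H+; let x = [H+] at equilibrium.
Ka = 10^(−4.70) = 2.00 × 10^-5
x ≈ √(Ka·C₀) = √(2.00 × 10^-5 × 0.022) = 6.63 × 10^-4 M
Fraction ionized = 6.63 × 10^-4 / 0.022 = 0.0301 → 3.0%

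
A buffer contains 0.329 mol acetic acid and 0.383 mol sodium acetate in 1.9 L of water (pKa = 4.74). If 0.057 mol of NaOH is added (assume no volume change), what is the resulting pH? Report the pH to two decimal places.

After neutralization: n(CH3COOH) = 0.272 mol, n(CH3COO-) = 0.44 mol.
pH = pKa + log(n_CH3COO-/n_CH3COOH) = 4.74 + log(0.44/0.272) = 4.74 + (+0.209)

pH = 4.95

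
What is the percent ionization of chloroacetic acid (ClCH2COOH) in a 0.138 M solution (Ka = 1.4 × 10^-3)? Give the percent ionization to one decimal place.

ClCH2COOH ⇌ ClCH2COO- + H+; let x = [H+] at equilibrium.
Ka = x²/(C₀ − x); solving the quadratic gives x = 1.32 × 10^-2 M.
% ionization = x/C₀ × 100% = 1.32 × 10^-2/0.138 × 100% = 9.6%

9.6%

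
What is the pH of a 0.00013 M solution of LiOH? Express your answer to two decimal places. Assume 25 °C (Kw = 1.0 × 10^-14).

LiOH is a strong base; [OH-] = 0.00013 M.
pOH = -log(0.00013) = 3.89
pH = 14.00 - 3.89 = 10.11

pH = 10.11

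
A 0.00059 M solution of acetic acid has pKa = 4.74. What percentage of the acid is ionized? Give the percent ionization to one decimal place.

CH3COOH ⇌ CH3COO- + H+; let x = [H+] at equilibrium.
Ka = 10^(−4.74) = 1.82 × 10^-5
Ka = x²/(C₀ − x); solving the quadratic gives x = 9.49 × 10^-5 M.
% ionization = x/C₀ × 100% = 9.49 × 10^-5/0.00059 × 100% = 16.1%

16.1%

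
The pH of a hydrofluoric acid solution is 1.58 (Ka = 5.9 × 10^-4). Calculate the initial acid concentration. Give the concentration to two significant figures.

C₀ = 1.2 M

[H+] = 10^(-1.58) = 2.63 × 10^-2 M = x
Ka = x²/(C₀ − x) ⇒ C₀ = x + x²/Ka
C₀ = 2.63 × 10^-2 + (2.63 × 10^-2)²/(5.9 × 10^-4) = 1.20 M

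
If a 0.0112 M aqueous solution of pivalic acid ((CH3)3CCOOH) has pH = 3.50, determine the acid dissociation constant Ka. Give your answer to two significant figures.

[H+] = 10^(-3.50) = 3.16 × 10^-4 M
At equilibrium [HA] = 0.0112 − 3.16 × 10^-4 = 1.09 × 10^-2 M
Ka = [H+][A-]/[HA] = (3.16 × 10^-4)² / 1.09 × 10^-2 = 9.2 × 10^-6

Ka = 9.2 × 10^-6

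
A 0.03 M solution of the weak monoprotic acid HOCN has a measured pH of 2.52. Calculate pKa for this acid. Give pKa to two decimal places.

pKa = 3.47

[H+] = 10^(-2.52) = 3.02 × 10^-3 M
At equilibrium [HA] = 0.03 − 3.02 × 10^-3 = 2.70 × 10^-2 M
Ka = [H+][A-]/[HA] = (3.02 × 10^-3)² / 2.70 × 10^-2 = 3.38 × 10^-4
pKa = -log(3.38 × 10^-4) = 3.47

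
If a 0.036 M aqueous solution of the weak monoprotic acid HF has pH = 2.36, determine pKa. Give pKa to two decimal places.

[H+] = 10^(-2.36) = 4.37 × 10^-3 M
At equilibrium [HA] = 0.036 − 4.37 × 10^-3 = 3.16 × 10^-2 M
Ka = [H+][A-]/[HA] = (4.37 × 10^-3)² / 3.16 × 10^-2 = 6.04 × 10^-4
pKa = -log(6.04 × 10^-4) = 3.22

pKa = 3.22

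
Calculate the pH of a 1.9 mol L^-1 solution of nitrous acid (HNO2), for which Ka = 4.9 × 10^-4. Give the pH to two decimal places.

HNO2 ⇌ NO2- + H+
Let x = [H+] at equilibrium. Ka = x²/(1.9 − x).
Assume x ≪ 1.9: x ≈ √(4.9 × 10^-4 × 1.9) = 3.05 × 10^-2 M
pH = −log[H+] = −log(3.05 × 10^-2) = 1.52

pH = 1.52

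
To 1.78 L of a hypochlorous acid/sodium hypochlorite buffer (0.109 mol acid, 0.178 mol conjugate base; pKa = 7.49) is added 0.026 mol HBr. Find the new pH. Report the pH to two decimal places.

Added H+ converts OCl- to HOCl: HOCl → 0.135 mol, OCl- → 0.152 mol.
pH = pKa + log(n_OCl-/n_HOCl) = 7.49 + log(0.152/0.135) = 7.49 + (+0.052)

pH = 7.54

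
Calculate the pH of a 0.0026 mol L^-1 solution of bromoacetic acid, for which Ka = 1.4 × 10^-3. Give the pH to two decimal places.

BrCH2COOH ⇌ BrCH2COO- + H+
Ka = [H+]²/(0.0026 − [H+]) = 1.4 × 10^-3
Here C₀/Ka ≈ 1.86, so the small-[H+] approximation fails. Use the quadratic:
[H+] = [−0.0014 + √(0.0014² + 1.46e-05)]/2 = 1.33 × 10^-3 M
pH = −log(1.33 × 10^-3) = 2.88

pH = 2.88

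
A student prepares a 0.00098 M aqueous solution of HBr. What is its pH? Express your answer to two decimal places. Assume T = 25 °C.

pH = 3.01

HBr is a strong acid and dissociates completely, so [H+] = 0.00098 M.
pH = -log(0.00098) = 3.01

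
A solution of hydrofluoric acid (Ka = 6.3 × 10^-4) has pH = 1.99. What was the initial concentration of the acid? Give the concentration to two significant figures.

C₀ = 1.8 × 10^-1 M

[H+] = 10^(-1.99) = 1.02 × 10^-2 M = x
Ka = x²/(C₀ − x) ⇒ C₀ = x + x²/Ka
C₀ = 1.02 × 10^-2 + (1.02 × 10^-2)²/(6.3 × 10^-4) = 1.75 × 10^-1 M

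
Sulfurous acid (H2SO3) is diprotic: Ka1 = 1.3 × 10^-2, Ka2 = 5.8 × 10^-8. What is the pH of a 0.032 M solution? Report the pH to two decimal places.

Ka1 ≫ Ka2, so treat the first dissociation as the only significant source of H+.
Ka1 = x²/(0.032 − x) = 1.3 × 10^-2
Solving the quadratic: x = (−Ka1 + √(Ka1² + 4·Ka1·C₀))/2 = 1.49 × 10^-2 M
pH = −log(1.49 × 10^-2) = 1.83

pH = 1.83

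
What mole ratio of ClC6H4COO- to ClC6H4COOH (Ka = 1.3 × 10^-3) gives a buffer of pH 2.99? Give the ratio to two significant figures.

ratio = 1.3

pKa = -log(1.3 × 10^-3) = 2.886
pH = pKa + log(r) ⇒ log(r) = 2.99 − 2.886 = +0.104
r = [ClC6H4COO-]/[ClC6H4COOH] = 10^(+0.104) = 1.27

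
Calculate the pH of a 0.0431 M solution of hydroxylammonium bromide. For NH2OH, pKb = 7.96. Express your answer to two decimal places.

NH3OH+ is the conjugate acid of the weak base NH2OH.
Kb = 10^(−7.96) = 1.10 × 10^-8
Ka = Kw/Kb = 1.0×10^-14 / 1.10 × 10^-8 = 9.09 × 10^-7
From the ICE table, Ka = [H+]²/(0.0431 − [H+]) = 9.09 × 10^-7.
Since Ka ≪ C₀, [H+] ≈ √(Ka·C₀) = 1.98 × 10^-4 M.
Check: 0.46% ionized — well under 5%, approximation valid.
pH = −log(1.98 × 10^-4) = 3.70

pH = 3.70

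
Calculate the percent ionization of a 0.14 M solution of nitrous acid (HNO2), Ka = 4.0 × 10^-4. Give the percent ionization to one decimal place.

5.2%

HNO2 ⇌ NO2- + H+; let x = [H+] at equilibrium.
Ka = x²/(C₀ − x); solving the quadratic gives x = 7.29 × 10^-3 M.
Fraction ionized = 7.29 × 10^-3 / 0.14 = 0.0521 → 5.2%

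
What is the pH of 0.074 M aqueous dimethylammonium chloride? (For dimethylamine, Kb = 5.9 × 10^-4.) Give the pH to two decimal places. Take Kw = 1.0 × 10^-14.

(CH3)2NH2+ is the conjugate acid of the weak base (CH3)2NH.
Ka = Kw/Kb = 1.0×10^-14 / 5.9 × 10^-4 = 1.69 × 10^-11
Let x = [H+] at equilibrium. Ka = x²/(0.074 − x).
Assume x ≪ 0.074: x ≈ √(1.69 × 10^-11 × 0.074) = 1.12 × 10^-6 M
(x/C₀ = 0.0015% < 5%, so the approximation holds.)
pH = −log[H+] = −log(1.12 × 10^-6) = 5.95

pH = 5.95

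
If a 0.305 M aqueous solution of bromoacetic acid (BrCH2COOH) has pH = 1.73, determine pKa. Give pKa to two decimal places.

[H+] = 10^(-1.73) = 1.86 × 10^-2 M
At equilibrium [HA] = 0.305 − 1.86 × 10^-2 = 2.86 × 10^-1 M
Ka = [H+][A-]/[HA] = (1.86 × 10^-2)² / 2.86 × 10^-1 = 1.21 × 10^-3
pKa = -log(1.21 × 10^-3) = 2.92

pKa = 2.92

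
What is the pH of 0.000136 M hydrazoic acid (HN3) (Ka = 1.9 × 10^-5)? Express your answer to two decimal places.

pH = 4.37

HN3 ⇌ N3- + H+
From the ICE table, Ka = x²/(0.000136 − x) = 1.9 × 10^-5.
Here C₀/Ka ≈ 7.16, so the small-x approximation fails. Use the quadratic:
x = (−Ka + √(Ka² + 4·Ka·C₀))/2 = 4.22 × 10^-5 M
pH = −log[H+] = −log(4.22 × 10^-5) = 4.37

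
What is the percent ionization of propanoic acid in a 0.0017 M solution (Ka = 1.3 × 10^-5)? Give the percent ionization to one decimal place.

8.4%

CH3CH2COOH ⇌ CH3CH2COO- + H+; let x = [H+] at equilibrium.
Ka = x²/(C₀ − x); solving the quadratic gives x = 1.42 × 10^-4 M.
Fraction ionized = 1.42 × 10^-4 / 0.0017 = 0.0835 → 8.4%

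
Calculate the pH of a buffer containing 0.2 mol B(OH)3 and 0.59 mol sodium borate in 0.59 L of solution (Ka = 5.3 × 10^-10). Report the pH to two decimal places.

pH = 9.75

pKa = −log(5.3 × 10^-10) = 9.276
pH = pKa + log([A⁻]/[HA]) = 9.276 + log(0.59/0.2)
pH = 9.276 + (+0.470) = 9.75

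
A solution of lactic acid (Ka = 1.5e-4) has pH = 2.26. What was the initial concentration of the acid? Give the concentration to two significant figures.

C₀ = 2.1 × 10^-1 M

[H+] = 10^(-2.26) = 5.50 × 10^-3 M = x
Ka = x²/(C₀ − x) ⇒ C₀ = x + x²/Ka
C₀ = 5.50 × 10^-3 + (5.50 × 10^-3)²/(1.5 × 10^-4) = 2.07 × 10^-1 M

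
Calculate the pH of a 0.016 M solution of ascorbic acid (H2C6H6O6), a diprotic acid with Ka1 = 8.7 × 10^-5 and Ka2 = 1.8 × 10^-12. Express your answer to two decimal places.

pH = 2.94

Since Ka1 ≫ Ka2, the first ionization dominates [H+].
Ka1 = x²/(0.016 − x) = 8.7 × 10^-5
Solving the quadratic: x = (−Ka1 + √(Ka1² + 4·Ka1·C₀))/2 = 1.14 × 10^-3 M
pH = −log(1.14 × 10^-3) = 2.94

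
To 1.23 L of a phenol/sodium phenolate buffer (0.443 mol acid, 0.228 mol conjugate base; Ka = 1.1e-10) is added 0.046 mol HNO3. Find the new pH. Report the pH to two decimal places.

pH = 9.53

After neutralization: n(C6H5OH) = 0.489 mol, n(C6H5O-) = 0.182 mol.
pKa = −log(1.1 × 10^-10) = 9.959
Henderson–Hasselbalch with mole ratio 0.182/0.489: pH = 9.959 + (-0.429)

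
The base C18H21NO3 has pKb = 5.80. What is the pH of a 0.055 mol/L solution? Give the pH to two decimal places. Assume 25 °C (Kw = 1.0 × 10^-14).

C18H21NO3 + H2O ⇌ C18H22NO3+ + OH-
Kb = 10^(−5.80) = 1.58 × 10^-6
Let x = [OH-] at equilibrium. Kb = x²/(0.055 − x).
Assume x ≪ 0.055: x ≈ √(1.58 × 10^-6 × 0.055) = 2.95 × 10^-4 M
(x/C₀ = 0.54% < 5%, so the approximation holds.)
pOH = 3.53, so pH = 14.00 − pOH = 10.47

pH = 10.47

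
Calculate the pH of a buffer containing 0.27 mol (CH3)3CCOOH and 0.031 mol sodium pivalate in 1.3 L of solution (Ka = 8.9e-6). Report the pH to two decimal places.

pKa = −log(8.9 × 10^-6) = 5.051
pH = pKa + log([A⁻]/[HA]) = 5.051 + log(0.031/0.27)
pH = 5.051 + (-0.940) = 4.11

pH = 4.11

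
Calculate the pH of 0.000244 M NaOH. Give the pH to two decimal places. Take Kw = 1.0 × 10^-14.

pH = 10.39

NaOH is a strong base; [OH-] = 0.000244 M.
pOH = -log(0.000244) = 3.61
pH = 14.00 - 3.61 = 10.39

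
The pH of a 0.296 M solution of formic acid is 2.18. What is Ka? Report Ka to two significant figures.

Ka = 1.5 × 10^-4

[H+] = 10^(-2.18) = 6.61 × 10^-3 M
At equilibrium [HA] = 0.296 − 6.61 × 10^-3 = 2.89 × 10^-1 M
Ka = [H+][A-]/[HA] = (6.61 × 10^-3)² / 2.89 × 10^-1 = 1.5 × 10^-4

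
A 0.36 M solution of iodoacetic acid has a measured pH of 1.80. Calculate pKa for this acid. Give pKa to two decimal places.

pKa = 3.14

[H+] = 10^(-1.80) = 1.58 × 10^-2 M
At equilibrium [HA] = 0.36 − 1.58 × 10^-2 = 3.44 × 10^-1 M
Ka = [H+][A-]/[HA] = (1.58 × 10^-2)² / 3.44 × 10^-1 = 7.26 × 10^-4
pKa = -log(7.26 × 10^-4) = 3.14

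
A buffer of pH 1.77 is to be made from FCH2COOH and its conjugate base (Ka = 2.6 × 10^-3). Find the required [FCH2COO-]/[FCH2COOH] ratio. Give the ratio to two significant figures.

ratio = 0.15

pKa = -log(2.6 × 10^-3) = 2.585
pH = pKa + log(r) ⇒ log(r) = 1.77 − 2.585 = -0.815
r = [FCH2COO-]/[FCH2COOH] = 10^(-0.815) = 0.153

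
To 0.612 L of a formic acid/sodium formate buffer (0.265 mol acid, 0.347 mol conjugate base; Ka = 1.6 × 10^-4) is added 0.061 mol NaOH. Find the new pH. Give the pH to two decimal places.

pH = 4.10

After neutralization: n(HCOOH) = 0.204 mol, n(HCOO-) = 0.408 mol.
pKa = −log(1.6 × 10^-4) = 3.796
pH = pKa + log([A⁻]/[HA]) = 3.796 + log(0.408/0.204) = 3.796 +0.301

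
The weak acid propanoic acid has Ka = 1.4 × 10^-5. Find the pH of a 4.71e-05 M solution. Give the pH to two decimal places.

CH3CH2COOH ⇌ CH3CH2COO- + H+
Ka = x²/(4.71e-05 − x) = 1.4 × 10^-5
The 5% rule fails; solving x² + Ka·x − Ka·C₀ = 0 exactly:
x = [−1.4e-05 + √(1.4e-05² + 2.64e-09)]/2 = 1.96 × 10^-5 M
pH = −log[H+] = −log(1.96 × 10^-5) = 4.71

pH = 4.71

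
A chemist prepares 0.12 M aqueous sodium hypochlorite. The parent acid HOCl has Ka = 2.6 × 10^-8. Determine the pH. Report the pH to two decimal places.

OCl- is the conjugate base of the weak acid HOCl.
Kb = Kw/Ka = 1.0×10^-14 / 2.6 × 10^-8 = 3.85 × 10^-7
Kb = x²/(0.12 − x) = 3.85 × 10^-7
Neglecting x in the denominator: x = √(3.85 × 10^-7 × 0.12) = 2.15 × 10^-4 M
(x/C₀ = 0.18% < 5%, so the approximation holds.)
pOH = 3.67, so pH = 14.00 − pOH = 10.33

pH = 10.33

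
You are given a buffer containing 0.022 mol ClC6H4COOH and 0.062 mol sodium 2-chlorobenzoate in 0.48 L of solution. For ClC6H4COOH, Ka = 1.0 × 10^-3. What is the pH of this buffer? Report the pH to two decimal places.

pH = 3.45

pKa = −log(1.0 × 10^-3) = 3.000
Using pH = pKa + log([base]/[acid]) with [base]/[acid] = 0.062/0.022:
pH = 3.000 + (+0.450) = 3.45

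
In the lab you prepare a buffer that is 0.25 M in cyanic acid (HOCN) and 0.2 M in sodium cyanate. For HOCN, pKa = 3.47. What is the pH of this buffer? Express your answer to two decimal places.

pH = 3.37

Using pH = pKa + log([base]/[acid]) with [base]/[acid] = 0.2/0.25:
pH = 3.47 + (-0.097) = 3.37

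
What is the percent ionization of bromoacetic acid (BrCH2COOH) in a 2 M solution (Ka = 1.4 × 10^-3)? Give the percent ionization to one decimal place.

BrCH2COOH ⇌ BrCH2COO- + H+; let x = [H+] at equilibrium.
x ≈ √(Ka·C₀) = √(1.4 × 10^-3 × 2) = 5.29 × 10^-2 M
% ionization = x/C₀ × 100% = 5.29 × 10^-2/2 × 100% = 2.6%

2.6%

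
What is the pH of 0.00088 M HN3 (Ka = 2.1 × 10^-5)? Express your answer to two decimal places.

pH = 3.90

HN3 ⇌ N3- + H+
Ka = [H+]²/(0.00088 − [H+]) = 2.1 × 10^-5
The 5% rule fails; solving [H+]² + Ka·[H+] − Ka·C₀ = 0 exactly:
[H+] = [−2.1e-05 + √(2.1e-05² + 7.39e-08)]/2 = 1.26 × 10^-4 M
pH = −log[H+] = −log(1.26 × 10^-4) = 3.90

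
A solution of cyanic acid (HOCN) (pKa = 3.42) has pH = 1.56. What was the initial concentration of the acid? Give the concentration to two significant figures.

[H+] = 10^(-1.56) = 2.75 × 10^-2 M = x
Ka = 10^(−3.42) = 3.80 × 10^-4
Ka = x²/(C₀ − x) ⇒ C₀ = x + x²/Ka
C₀ = 2.75 × 10^-2 + (2.75 × 10^-2)²/(3.80 × 10^-4) = 2.02 M

C₀ = 2.0 M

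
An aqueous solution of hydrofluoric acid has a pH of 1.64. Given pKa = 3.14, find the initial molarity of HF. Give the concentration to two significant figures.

[H+] = 10^(-1.64) = 2.29 × 10^-2 M = x
Ka = 10^(−3.14) = 7.24 × 10^-4
Ka = x²/(C₀ − x) ⇒ C₀ = x + x²/Ka
C₀ = 2.29 × 10^-2 + (2.29 × 10^-2)²/(7.24 × 10^-4) = 7.47 × 10^-1 M

C₀ = 7.5 × 10^-1 M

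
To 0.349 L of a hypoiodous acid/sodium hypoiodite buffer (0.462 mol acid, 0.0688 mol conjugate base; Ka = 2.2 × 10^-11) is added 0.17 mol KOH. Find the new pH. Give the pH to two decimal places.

OH- converts HOI to OI-: HOI → 0.292 mol, OI- → 0.239 mol.
pKa = −log(2.2 × 10^-11) = 10.658
Henderson–Hasselbalch with mole ratio 0.239/0.292: pH = 10.658 + (-0.087)

pH = 10.57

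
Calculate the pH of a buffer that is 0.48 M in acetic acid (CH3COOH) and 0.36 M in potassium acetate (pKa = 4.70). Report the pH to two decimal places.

pH = 4.58

Henderson–Hasselbalch: pH = pKa + log([CH3COO-]/[CH3COOH]) = 4.70 + log(0.36/0.48)
pH = 4.70 + (-0.125) = 4.58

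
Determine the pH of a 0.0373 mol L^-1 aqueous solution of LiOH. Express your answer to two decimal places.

pH = 12.57

LiOH is a strong base; [OH-] = 0.0373 M.
pOH = -log(0.0373) = 1.43
pH = 14.00 - 1.43 = 12.57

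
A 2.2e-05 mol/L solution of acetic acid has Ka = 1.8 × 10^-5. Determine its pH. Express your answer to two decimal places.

pH = 4.89

CH3COOH ⇌ CH3COO- + H+
Ka = [H+]²/(2.2e-05 − [H+]) = 1.8 × 10^-5
Here C₀/Ka ≈ 1.22, so the small-[H+] approximation fails. Use the quadratic:
[H+] = [−1.8e-05 + √(1.8e-05² + 1.58e-09)]/2 = 1.28 × 10^-5 M
pH = −log[H+] = −log(1.28 × 10^-5) = 4.89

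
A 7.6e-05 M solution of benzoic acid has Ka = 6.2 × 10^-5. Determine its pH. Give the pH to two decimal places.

pH = 4.35

C6H5COOH ⇌ C6H5COO- + H+
From the ICE table, Ka = [H+]²/(7.6e-05 − [H+]) = 6.2 × 10^-5.
[H+] is not negligible relative to C₀; solve [H+]² + 6.2e-05·[H+] − 4.71e-09 = 0.
[H+] = [−6.2e-05 + √(6.2e-05² + 1.88e-08)]/2 = 4.43 × 10^-5 M
pH = −log(4.43 × 10^-5) = 4.35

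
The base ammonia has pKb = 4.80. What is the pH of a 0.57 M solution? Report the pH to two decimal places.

pH = 11.48

NH3 + H2O ⇌ NH4+ + OH-
Kb = 10^(−4.80) = 1.58 × 10^-5
From the ICE table, Kb = [OH-]²/(0.57 − [OH-]) = 1.58 × 10^-5.
Assume [OH-] ≪ 0.57: [OH-] ≈ √(1.58 × 10^-5 × 0.57) = 3.00 × 10^-3 M
Check: 0.53% ionized — well under 5%, approximation valid.
pOH = −log(3.00 × 10^-3) = 2.52; pH = 14.00 − 2.52 = 11.48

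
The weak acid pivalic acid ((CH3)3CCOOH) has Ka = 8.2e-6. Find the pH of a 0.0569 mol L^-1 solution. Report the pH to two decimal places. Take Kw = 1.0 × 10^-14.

pH = 3.17

(CH3)3CCOOH ⇌ (CH3)3CCOO- + H+
From the ICE table, Ka = x²/(0.0569 − x) = 8.2 × 10^-6.
Since Ka ≪ C₀, x ≈ √(Ka·C₀) = 6.83 × 10^-4 M.
pH = −log[H+] = −log(6.83 × 10^-4) = 3.17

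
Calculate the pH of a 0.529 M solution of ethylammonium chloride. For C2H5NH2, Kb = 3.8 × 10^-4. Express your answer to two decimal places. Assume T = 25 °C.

C2H5NH3+ is the conjugate acid of the weak base C2H5NH2.
Ka = Kw/Kb = 1.0×10^-14 / 3.8 × 10^-4 = 2.63 × 10^-11
Let x = [H+] at equilibrium. Ka = x²/(0.529 − x).
Since Ka ≪ C₀, x ≈ √(Ka·C₀) = 3.73 × 10^-6 M.
Check: 0.00071% ionized — well under 5%, approximation valid.
pH = −log(3.73 × 10^-6) = 5.43

pH = 5.43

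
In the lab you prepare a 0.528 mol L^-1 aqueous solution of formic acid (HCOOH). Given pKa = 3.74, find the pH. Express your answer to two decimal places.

HCOOH ⇌ HCOO- + H+
Ka = 10^(−3.74) = 1.82 × 10^-4
From the ICE table, Ka = x²/(0.528 − x) = 1.82 × 10^-4.
Neglecting x in the denominator: x = √(1.82 × 10^-4 × 0.528) = 9.80 × 10^-3 M
(x/C₀ = 1.9% < 5%, so the approximation holds.)
pH = −log[H+] = −log(9.80 × 10^-3) = 2.01

pH = 2.01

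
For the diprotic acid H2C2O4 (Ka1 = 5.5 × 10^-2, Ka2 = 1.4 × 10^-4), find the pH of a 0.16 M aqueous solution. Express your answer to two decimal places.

pH = 1.15

Ka1 ≫ Ka2, so treat the first dissociation as the only significant source of H+.
Ka1 = x²/(0.16 − x) = 5.5 × 10^-2
Solving the quadratic: x = (−Ka1 + √(Ka1² + 4·Ka1·C₀))/2 = 7.03 × 10^-2 M
pH = −log(7.03 × 10^-2) = 1.15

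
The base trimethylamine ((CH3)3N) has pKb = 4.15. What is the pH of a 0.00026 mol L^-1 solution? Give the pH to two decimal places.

pH = 10.02

(CH3)3N + H2O ⇌ (CH3)3NH+ + OH-
Kb = 10^(−4.15) = 7.08 × 10^-5
Kb = [OH-]²/(0.00026 − [OH-]) = 7.08 × 10^-5
Here C₀/Kb ≈ 3.67, so the small-[OH-] approximation fails. Use the quadratic:
[OH-] = [−7.08e-05 + √(7.08e-05² + 7.36e-08)]/2 = 1.05 × 10^-4 M
pOH = 3.98, so pH = 14.00 − pOH = 10.02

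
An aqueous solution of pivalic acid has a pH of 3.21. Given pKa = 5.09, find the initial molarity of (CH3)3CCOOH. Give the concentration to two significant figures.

[H+] = 10^(-3.21) = 6.17 × 10^-4 M = x
Ka = 10^(−5.09) = 8.13 × 10^-6
Ka = x²/(C₀ − x) ⇒ C₀ = x + x²/Ka
C₀ = 6.17 × 10^-4 + (6.17 × 10^-4)²/(8.13 × 10^-6) = 4.74 × 10^-2 M

C₀ = 4.7 × 10^-2 M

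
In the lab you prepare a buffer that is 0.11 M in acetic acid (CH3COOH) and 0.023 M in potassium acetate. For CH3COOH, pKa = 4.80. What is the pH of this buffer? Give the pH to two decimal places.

pH = 4.12

pH = pKa + log([A⁻]/[HA]) = 4.80 + log(0.023/0.11)
pH = 4.80 + (-0.680) = 4.12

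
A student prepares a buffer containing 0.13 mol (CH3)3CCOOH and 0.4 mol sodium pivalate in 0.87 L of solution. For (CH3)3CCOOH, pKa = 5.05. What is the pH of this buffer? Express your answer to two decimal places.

pH = 5.54

pH = pKa + log([A⁻]/[HA]) = 5.05 + log(0.4/0.13)
pH = 5.05 + (+0.488) = 5.54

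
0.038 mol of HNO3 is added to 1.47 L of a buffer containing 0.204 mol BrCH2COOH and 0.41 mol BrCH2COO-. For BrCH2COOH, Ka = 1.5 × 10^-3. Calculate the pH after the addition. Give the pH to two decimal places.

pH = 3.01

After neutralization: n(BrCH2COOH) = 0.242 mol, n(BrCH2COO-) = 0.372 mol.
pKa = −log(1.5 × 10^-3) = 2.824
Henderson–Hasselbalch with mole ratio 0.372/0.242: pH = 2.824 + (+0.187)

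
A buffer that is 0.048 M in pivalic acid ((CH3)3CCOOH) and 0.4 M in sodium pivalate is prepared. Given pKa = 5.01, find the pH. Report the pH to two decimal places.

pH = 5.93

Using pH = pKa + log([base]/[acid]) with [base]/[acid] = 0.4/0.048:
pH = 5.01 + (+0.921) = 5.93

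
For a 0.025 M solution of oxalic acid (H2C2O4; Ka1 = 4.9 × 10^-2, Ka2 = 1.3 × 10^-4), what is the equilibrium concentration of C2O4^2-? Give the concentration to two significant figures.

1.3 × 10^-4 M

First ionization gives [H+] ≈ [HC2O4-] = 1.82 × 10^-2 M.
Second step: Ka2 = [H+][C2O4^2-]/[HC2O4-] ≈ [C2O4^2-] (since [H+] ≈ [HC2O4-]).
So [C2O4^2-] ≈ Ka2.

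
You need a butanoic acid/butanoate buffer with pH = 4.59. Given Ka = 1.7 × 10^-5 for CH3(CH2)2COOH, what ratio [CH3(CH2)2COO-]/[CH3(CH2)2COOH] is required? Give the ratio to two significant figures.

pKa = -log(1.7 × 10^-5) = 4.770
pH = pKa + log(r) ⇒ log(r) = 4.59 − 4.770 = -0.180
r = [CH3(CH2)2COO-]/[CH3(CH2)2COOH] = 10^(-0.180) = 0.661

ratio = 0.66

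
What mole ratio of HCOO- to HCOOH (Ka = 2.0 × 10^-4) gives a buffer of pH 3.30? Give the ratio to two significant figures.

pKa = -log(2.0 × 10^-4) = 3.699
pH = pKa + log(r) ⇒ log(r) = 3.30 − 3.699 = -0.399
r = [HCOO-]/[HCOOH] = 10^(-0.399) = 0.399

ratio = 0.40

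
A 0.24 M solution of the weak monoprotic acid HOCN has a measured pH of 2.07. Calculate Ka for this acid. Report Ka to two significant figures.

Ka = 3.1 × 10^-4

[H+] = 10^(-2.07) = 8.51 × 10^-3 M
At equilibrium [HA] = 0.24 − 8.51 × 10^-3 = 2.31 × 10^-1 M
Ka = [H+][A-]/[HA] = (8.51 × 10^-3)² / 2.31 × 10^-1 = 3.1 × 10^-4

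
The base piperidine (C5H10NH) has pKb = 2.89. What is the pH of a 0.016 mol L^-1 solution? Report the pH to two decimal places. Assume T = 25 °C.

pH = 11.60

C5H10NH + H2O ⇌ C5H10NH2+ + OH-
Kb = 10^(−2.89) = 1.29 × 10^-3
From the ICE table, Kb = [OH-]²/(0.016 − [OH-]) = 1.29 × 10^-3.
The 5% rule fails; solving [OH-]² + Kb·[OH-] − Kb·C₀ = 0 exactly:
[OH-] = (−Kb + √(Kb² + 4·Kb·C₀))/2 = 3.94 × 10^-3 M
pOH = −log(3.94 × 10^-3) = 2.40; pH = 14.00 − 2.40 = 11.60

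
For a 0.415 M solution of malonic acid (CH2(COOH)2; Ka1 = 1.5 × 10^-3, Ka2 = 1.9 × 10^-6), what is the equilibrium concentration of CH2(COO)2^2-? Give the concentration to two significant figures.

First ionization gives [H+] ≈ [CH2(COOH)COO-] = 2.42 × 10^-2 M.
Second step: Ka2 = [H+][CH2(COO)2^2-]/[CH2(COOH)COO-] ≈ [CH2(COO)2^2-] (since [H+] ≈ [CH2(COOH)COO-]).
So [CH2(COO)2^2-] ≈ Ka2.

1.9 × 10^-6 M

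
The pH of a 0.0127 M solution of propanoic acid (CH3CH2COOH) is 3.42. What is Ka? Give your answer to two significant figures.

[H+] = 10^(-3.42) = 3.80 × 10^-4 M
At equilibrium [HA] = 0.0127 − 3.80 × 10^-4 = 1.23 × 10^-2 M
Ka = [H+][A-]/[HA] = (3.80 × 10^-4)² / 1.23 × 10^-2 = 1.2 × 10^-5

Ka = 1.2 × 10^-5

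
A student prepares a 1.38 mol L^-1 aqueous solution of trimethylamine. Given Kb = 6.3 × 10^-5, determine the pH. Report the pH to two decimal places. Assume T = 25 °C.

(CH3)3N + H2O ⇌ (CH3)3NH+ + OH-
Let x = [OH-] at equilibrium. Kb = x²/(1.38 − x).
Since Kb ≪ C₀, x ≈ √(Kb·C₀) = 9.32 × 10^-3 M.
(x/C₀ = 0.68% < 5%, so the approximation holds.)
pOH = −log(9.32 × 10^-3) = 2.03; pH = 14.00 − 2.03 = 11.97

pH = 11.97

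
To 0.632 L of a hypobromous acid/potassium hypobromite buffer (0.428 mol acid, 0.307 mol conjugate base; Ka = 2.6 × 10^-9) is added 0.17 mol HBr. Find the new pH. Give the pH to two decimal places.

Added H+ converts OBr- to HOBr: HOBr → 0.598 mol, OBr- → 0.137 mol.
pKa = −log(2.6 × 10^-9) = 8.585
pH = pKa + log(n_OBr-/n_HOBr) = 8.585 + log(0.137/0.598) = 8.585 + (-0.640)

pH = 7.95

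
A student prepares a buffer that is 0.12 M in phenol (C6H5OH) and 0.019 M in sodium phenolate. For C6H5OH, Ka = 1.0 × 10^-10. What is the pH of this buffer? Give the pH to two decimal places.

pKa = −log(1.0 × 10^-10) = 10.000
Using pH = pKa + log([base]/[acid]) with [base]/[acid] = 0.019/0.12:
pH = 10.000 + (-0.800) = 9.20

pH = 9.20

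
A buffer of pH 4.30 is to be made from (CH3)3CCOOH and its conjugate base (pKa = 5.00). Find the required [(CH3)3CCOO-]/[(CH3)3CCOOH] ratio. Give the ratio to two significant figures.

pH = pKa + log(r) ⇒ log(r) = 4.30 − 5.00 = -0.70
r = [(CH3)3CCOO-]/[(CH3)3CCOOH] = 10^(-0.70) = 0.2

ratio = 0.20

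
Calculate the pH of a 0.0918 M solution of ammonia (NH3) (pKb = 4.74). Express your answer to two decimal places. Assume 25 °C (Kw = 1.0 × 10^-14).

NH3 + H2O ⇌ NH4+ + OH-
Kb = 10^(−4.74) = 1.82 × 10^-5
Let x = [OH-] at equilibrium. Kb = x²/(0.0918 − x).
Since Kb ≪ C₀, x ≈ √(Kb·C₀) = 1.29 × 10^-3 M.
Check: 1.4% ionized — well under 5%, approximation valid.
pOH = 2.89, so pH = 14.00 − pOH = 11.11

pH = 11.11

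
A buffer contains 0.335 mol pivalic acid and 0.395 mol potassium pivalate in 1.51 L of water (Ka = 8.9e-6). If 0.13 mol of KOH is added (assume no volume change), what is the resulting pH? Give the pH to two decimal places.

pH = 5.46

After neutralization: n((CH3)3CCOOH) = 0.205 mol, n((CH3)3CCOO-) = 0.525 mol.
pKa = −log(8.9 × 10^-6) = 5.051
Henderson–Hasselbalch with mole ratio 0.525/0.205: pH = 5.051 + (+0.408)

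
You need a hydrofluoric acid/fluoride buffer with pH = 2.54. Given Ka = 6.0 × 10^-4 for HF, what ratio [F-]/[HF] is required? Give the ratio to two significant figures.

pKa = -log(6.0 × 10^-4) = 3.222
pH = pKa + log(r) ⇒ log(r) = 2.54 − 3.222 = -0.682
r = [F-]/[HF] = 10^(-0.682) = 0.208

ratio = 0.21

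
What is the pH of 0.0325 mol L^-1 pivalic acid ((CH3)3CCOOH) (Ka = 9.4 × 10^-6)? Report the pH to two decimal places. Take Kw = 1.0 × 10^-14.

(CH3)3CCOOH ⇌ (CH3)3CCOO- + H+
Ka = [H+]²/(0.0325 − [H+]) = 9.4 × 10^-6
Since Ka ≪ C₀, [H+] ≈ √(Ka·C₀) = 5.53 × 10^-4 M.
pH = −log[H+] = −log(5.53 × 10^-4) = 3.26

pH = 3.26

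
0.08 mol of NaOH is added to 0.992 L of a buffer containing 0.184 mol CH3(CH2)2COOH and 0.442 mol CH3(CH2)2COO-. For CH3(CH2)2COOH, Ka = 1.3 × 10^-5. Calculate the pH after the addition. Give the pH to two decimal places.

pH = 5.59

After neutralization: n(CH3(CH2)2COOH) = 0.104 mol, n(CH3(CH2)2COO-) = 0.522 mol.
pKa = −log(1.3 × 10^-5) = 4.886
Henderson–Hasselbalch with mole ratio 0.522/0.104: pH = 4.886 + (+0.701)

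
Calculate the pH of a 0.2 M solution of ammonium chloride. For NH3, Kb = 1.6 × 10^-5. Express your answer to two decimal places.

pH = 4.95

NH4+ is the conjugate acid of the weak base NH3.
Ka = Kw/Kb = 1.0×10^-14 / 1.6 × 10^-5 = 6.25 × 10^-10
From the ICE table, Ka = [H+]²/(0.2 − [H+]) = 6.25 × 10^-10.
Since Ka ≪ C₀, [H+] ≈ √(Ka·C₀) = 1.12 × 10^-5 M.
pH = −log(1.12 × 10^-5) = 4.95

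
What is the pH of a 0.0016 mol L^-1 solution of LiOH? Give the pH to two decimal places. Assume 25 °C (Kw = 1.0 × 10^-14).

LiOH is a strong base; [OH-] = 0.0016 M.
pOH = -log(0.0016) = 2.80
pH = 14.00 - 2.80 = 11.20

pH = 11.20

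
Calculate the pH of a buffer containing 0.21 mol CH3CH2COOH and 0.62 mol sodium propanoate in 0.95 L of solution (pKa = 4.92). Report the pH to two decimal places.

pH = 5.39

Henderson–Hasselbalch: pH = pKa + log([CH3CH2COO-]/[CH3CH2COOH]) = 4.92 + log(0.62/0.21)
pH = 4.92 + (+0.470) = 5.39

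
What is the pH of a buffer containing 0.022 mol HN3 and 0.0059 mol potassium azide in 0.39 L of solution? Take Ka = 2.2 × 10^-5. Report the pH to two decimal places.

pH = 4.09

pKa = −log(2.2 × 10^-5) = 4.658
Using pH = pKa + log([base]/[acid]) with [base]/[acid] = 0.0059/0.022:
pH = 4.658 + (-0.572) = 4.09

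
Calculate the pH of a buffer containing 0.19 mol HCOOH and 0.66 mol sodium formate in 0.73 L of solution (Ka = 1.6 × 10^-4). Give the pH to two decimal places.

pH = 4.34

pKa = −log(1.6 × 10^-4) = 3.796
Henderson–Hasselbalch: pH = pKa + log([HCOO-]/[HCOOH]) = 3.796 + log(0.66/0.19)
pH = 3.796 + (+0.541) = 4.34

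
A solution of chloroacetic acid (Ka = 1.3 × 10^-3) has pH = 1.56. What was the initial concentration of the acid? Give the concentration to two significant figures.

[H+] = 10^(-1.56) = 2.75 × 10^-2 M = x
Ka = x²/(C₀ − x) ⇒ C₀ = x + x²/Ka
C₀ = 2.75 × 10^-2 + (2.75 × 10^-2)²/(1.3 × 10^-3) = 6.09 × 10^-1 M

C₀ = 6.1 × 10^-1 M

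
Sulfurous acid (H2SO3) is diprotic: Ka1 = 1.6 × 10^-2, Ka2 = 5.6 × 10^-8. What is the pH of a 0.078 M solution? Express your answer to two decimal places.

pH = 1.55

Ka1 ≫ Ka2, so treat the first dissociation as the only significant source of H+.
Ka1 = x²/(0.078 − x) = 1.6 × 10^-2
Solving the quadratic: x = (−Ka1 + √(Ka1² + 4·Ka1·C₀))/2 = 2.82 × 10^-2 M
pH = −log(2.82 × 10^-2) = 1.55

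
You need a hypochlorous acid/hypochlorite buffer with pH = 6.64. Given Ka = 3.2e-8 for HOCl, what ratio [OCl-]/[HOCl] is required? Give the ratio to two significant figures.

pKa = -log(3.2 × 10^-8) = 7.495
pH = pKa + log(r) ⇒ log(r) = 6.64 − 7.495 = -0.855
r = [OCl-]/[HOCl] = 10^(-0.855) = 0.14

ratio = 0.14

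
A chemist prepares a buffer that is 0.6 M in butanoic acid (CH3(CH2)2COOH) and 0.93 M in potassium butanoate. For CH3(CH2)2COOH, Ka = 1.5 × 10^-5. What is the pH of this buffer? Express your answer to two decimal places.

pH = 5.01

pKa = −log(1.5 × 10^-5) = 4.824
Henderson–Hasselbalch: pH = pKa + log([CH3(CH2)2COO-]/[CH3(CH2)2COOH]) = 4.824 + log(0.93/0.6)
pH = 4.824 + (+0.190) = 5.01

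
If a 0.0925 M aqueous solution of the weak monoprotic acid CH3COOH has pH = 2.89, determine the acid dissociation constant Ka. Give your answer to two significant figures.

Ka = 1.8 × 10^-5

[H+] = 10^(-2.89) = 1.29 × 10^-3 M
At equilibrium [HA] = 0.0925 − 1.29 × 10^-3 = 9.12 × 10^-2 M
Ka = [H+][A-]/[HA] = (1.29 × 10^-3)² / 9.12 × 10^-2 = 1.8 × 10^-5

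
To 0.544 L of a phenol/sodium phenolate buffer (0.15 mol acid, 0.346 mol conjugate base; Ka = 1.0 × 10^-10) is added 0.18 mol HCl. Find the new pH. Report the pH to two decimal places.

Added H+ converts C6H5O- to C6H5OH: C6H5OH → 0.33 mol, C6H5O- → 0.166 mol.
pKa = −log(1.0 × 10^-10) = 10.000
pH = pKa + log([A⁻]/[HA]) = 10.000 + log(0.166/0.33) = 10.000 -0.298

pH = 9.70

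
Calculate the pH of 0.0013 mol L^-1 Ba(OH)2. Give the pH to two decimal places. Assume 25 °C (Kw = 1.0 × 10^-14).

Ba(OH)2 is a strong base (each formula unit releases 2 OH-); [OH-] = 0.0026 M.
pOH = -log(0.0026) = 2.59
pH = 14.00 - 2.59 = 11.41

pH = 11.41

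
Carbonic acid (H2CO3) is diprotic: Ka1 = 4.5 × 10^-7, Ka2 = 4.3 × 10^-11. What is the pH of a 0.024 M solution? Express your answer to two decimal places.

Ka1 ≫ Ka2, so treat the first dissociation as the only significant source of H+.
Ka1 = x²/(0.024 − x) = 4.5 × 10^-7
x ≈ √(4.5 × 10^-7 × 0.024) = 1.04 × 10^-4 M
pH = −log(1.04 × 10^-4) = 3.98

pH = 3.98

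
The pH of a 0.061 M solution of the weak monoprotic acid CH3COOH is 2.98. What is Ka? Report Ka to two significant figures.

Ka = 1.8 × 10^-5

[H+] = 10^(-2.98) = 1.05 × 10^-3 M
At equilibrium [HA] = 0.061 − 1.05 × 10^-3 = 5.99 × 10^-2 M
Ka = [H+][A-]/[HA] = (1.05 × 10^-3)² / 5.99 × 10^-2 = 1.8 × 10^-5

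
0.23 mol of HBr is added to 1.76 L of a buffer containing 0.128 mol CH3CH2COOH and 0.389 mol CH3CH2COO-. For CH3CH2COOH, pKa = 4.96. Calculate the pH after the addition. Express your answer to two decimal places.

Added H+ converts CH3CH2COO- to CH3CH2COOH: CH3CH2COOH → 0.358 mol, CH3CH2COO- → 0.159 mol.
pH = pKa + log(n_CH3CH2COO-/n_CH3CH2COOH) = 4.96 + log(0.159/0.358) = 4.96 + (-0.352)

pH = 4.61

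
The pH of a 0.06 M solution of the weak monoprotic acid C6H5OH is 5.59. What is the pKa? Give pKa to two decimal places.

[H+] = 10^(-5.59) = 2.57 × 10^-6 M
At equilibrium [HA] = 0.06 − 2.57 × 10^-6 = 6.00 × 10^-2 M
Ka = [H+][A-]/[HA] = (2.57 × 10^-6)² / 6.00 × 10^-2 = 1.10 × 10^-10
pKa = -log(1.10 × 10^-10) = 9.96

pKa = 9.96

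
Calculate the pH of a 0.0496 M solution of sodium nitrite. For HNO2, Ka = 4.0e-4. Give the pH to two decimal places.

pH = 8.05

NO2- is the conjugate base of the weak acid HNO2.
Kb = Kw/Ka = 1.0×10^-14 / 4.0 × 10^-4 = 2.50 × 10^-11
Kb = [OH-]²/(0.0496 − [OH-]) = 2.50 × 10^-11
Neglecting [OH-] in the denominator: [OH-] = √(2.50 × 10^-11 × 0.0496) = 1.11 × 10^-6 M
([OH-]/C₀ = 0.0022% < 5%, so the approximation holds.)
pOH = 5.95, so pH = 14.00 − pOH = 8.05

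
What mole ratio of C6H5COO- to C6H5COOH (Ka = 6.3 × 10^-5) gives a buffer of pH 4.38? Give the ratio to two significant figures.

ratio = 1.5

pKa = -log(6.3 × 10^-5) = 4.201
pH = pKa + log(r) ⇒ log(r) = 4.38 − 4.201 = +0.179
r = [C6H5COO-]/[C6H5COOH] = 10^(+0.179) = 1.51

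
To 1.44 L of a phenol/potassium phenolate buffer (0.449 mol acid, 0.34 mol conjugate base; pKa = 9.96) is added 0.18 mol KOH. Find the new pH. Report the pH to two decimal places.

pH = 10.25

OH- converts C6H5OH to C6H5O-: C6H5OH → 0.269 mol, C6H5O- → 0.52 mol.
Henderson–Hasselbalch with mole ratio 0.52/0.269: pH = 9.96 + (+0.286)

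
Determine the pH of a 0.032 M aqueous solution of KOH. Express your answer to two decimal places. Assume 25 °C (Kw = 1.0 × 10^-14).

pH = 12.51

KOH is a strong base; [OH-] = 0.032 M.
pOH = -log(0.032) = 1.49
pH = 14.00 - 1.49 = 12.51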